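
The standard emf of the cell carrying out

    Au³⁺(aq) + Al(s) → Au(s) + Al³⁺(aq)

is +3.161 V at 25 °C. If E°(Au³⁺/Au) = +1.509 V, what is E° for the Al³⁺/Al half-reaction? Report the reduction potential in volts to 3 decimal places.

In the reaction as written the Au³⁺/Au couple is reduced (cathode) and Al³⁺/Al is oxidized (anode), so E°cell = E°(Au³⁺/Au) − E°(Al³⁺/Al).
E°(Al³⁺/Al) = E°(cathode) − E°cell = +1.509 − (+3.161) = −1.652 V.

−1.652 V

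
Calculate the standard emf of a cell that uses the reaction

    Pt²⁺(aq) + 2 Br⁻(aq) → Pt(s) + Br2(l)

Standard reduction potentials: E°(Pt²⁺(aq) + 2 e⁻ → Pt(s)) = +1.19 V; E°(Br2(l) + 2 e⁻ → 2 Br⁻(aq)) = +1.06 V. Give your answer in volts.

+0.13 V

Pt²⁺(aq) gains electrons, so the Pt²⁺/Pt couple is the cathode; the Br₂/Br⁻ couple is the anode.
E°cell = E°(cathode) − E°(anode) = +1.19 − (+1.06) = +0.13 V.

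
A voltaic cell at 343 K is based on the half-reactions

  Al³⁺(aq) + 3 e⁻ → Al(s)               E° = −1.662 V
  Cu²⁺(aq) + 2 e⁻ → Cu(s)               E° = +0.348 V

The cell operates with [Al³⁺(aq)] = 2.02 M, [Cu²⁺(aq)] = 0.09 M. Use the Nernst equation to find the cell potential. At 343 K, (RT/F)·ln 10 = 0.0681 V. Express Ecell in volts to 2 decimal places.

The Cu²⁺/Cu couple has the more positive E°, so it is the cathode; Al³⁺/Al is the anode.
E°cell = E°cat − E°an = +0.348 − (−1.662) = +2.010 V; n = 6.
The balanced reaction is 3 Cu²⁺(aq) + 2 Al(s) → 3 Cu(s) + 2 Al³⁺(aq), so Q = [Al³⁺(aq)]^2 / [Cu²⁺(aq)]^3 = 5.6×10^3 and log Q = 3.748.
Applying E = E° − (RT ln10/nF)·log Q gives +2.010 − (0.0681/6)(3.748) = +1.97 V.

+1.97 V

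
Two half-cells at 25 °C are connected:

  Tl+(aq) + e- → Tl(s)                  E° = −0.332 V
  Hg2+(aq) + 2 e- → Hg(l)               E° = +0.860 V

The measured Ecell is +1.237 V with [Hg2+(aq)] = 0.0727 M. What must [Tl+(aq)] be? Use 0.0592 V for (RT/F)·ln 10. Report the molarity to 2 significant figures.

Hg²⁺/Hg is the cathode (higher E°); E°cell = +0.860 − (−0.332) = +1.192 V with n = 2.
From the Nernst equation, log Q = n(E° − E)/0.0592 = 2·(+1.192 − (+1.237))/0.0592 = −1.520.
The balanced reaction is Hg2+(aq) + 2 Tl(s) → Hg(l) + 2 Tl+(aq), so Q = [Tl+(aq)]^2 / [Hg2+(aq)].
Solving for the unknown gives log [Tl+(aq)] = −1.329, so [Tl+(aq)] ≈ 0.047 M.

0.047 M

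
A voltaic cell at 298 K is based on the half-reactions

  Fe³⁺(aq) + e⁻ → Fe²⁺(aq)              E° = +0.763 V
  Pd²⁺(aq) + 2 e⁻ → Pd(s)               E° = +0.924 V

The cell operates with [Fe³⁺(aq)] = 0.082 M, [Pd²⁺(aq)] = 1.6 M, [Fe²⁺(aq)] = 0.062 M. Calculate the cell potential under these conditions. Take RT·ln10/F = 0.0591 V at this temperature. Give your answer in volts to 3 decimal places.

+0.160 V

Pd²⁺/Pd is reduced (cathode, E° = +0.924 V) and Fe³⁺/Fe²⁺ is oxidized (anode).
The standard potential is +0.924 − (+0.763) = +0.161 V and the balanced reaction transfers n = 2 electrons.
For the overall reaction Pd²⁺(aq) + 2 Fe²⁺(aq) → Pd(s) + 2 Fe³⁺(aq), Q = [Fe³⁺(aq)]^2 / ([Pd²⁺(aq)]·[Fe²⁺(aq)]^2) = 1.09, giving log Q = 0.039.
E = E° − (0.0591/n)·log Q = +0.161 − (0.0591/2)(0.039) = +0.160 V.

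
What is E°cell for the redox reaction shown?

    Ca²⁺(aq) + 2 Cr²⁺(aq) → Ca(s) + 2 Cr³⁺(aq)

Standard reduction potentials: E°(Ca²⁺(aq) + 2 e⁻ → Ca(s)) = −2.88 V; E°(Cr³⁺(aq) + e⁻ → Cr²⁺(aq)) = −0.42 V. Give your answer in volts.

Ca²⁺(aq) gains electrons, so the Ca²⁺/Ca couple is the cathode; the Cr³⁺/Cr²⁺ couple is the anode.
E°cell = E°(cathode) − E°(anode) = −2.88 − (−0.42) = −2.46 V.

−2.46 V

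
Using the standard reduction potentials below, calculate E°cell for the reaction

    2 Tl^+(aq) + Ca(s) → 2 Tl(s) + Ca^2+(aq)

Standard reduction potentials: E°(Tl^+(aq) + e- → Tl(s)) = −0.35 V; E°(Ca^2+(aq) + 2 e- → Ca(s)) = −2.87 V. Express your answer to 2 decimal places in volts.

+2.52 V

Tl^+(aq) gains electrons, so the Tl⁺/Tl couple is the cathode; the Ca²⁺/Ca couple is the anode.
E°cell = E°(cathode) − E°(anode) = −0.35 − (−2.87) = +2.52 V.
The positive value indicates the reaction is spontaneous as written.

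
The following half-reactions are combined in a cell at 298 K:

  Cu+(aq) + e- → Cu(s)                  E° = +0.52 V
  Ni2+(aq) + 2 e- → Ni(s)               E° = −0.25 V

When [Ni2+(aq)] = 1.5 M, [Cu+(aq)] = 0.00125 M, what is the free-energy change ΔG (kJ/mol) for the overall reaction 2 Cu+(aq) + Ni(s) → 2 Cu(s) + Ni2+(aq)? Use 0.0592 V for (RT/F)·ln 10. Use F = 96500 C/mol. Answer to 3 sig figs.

−114 kJ/mol

The standard cell potential is +0.52 − (−0.25) = +0.77 V, with n = 2 electrons in the balanced equation.
Q = [Ni2+(aq)] / [Cu+(aq)]^2 = 9.6×10^5, so log Q = 5.982 and E = +0.77 − (0.0592/2)(5.982) = +0.5929 V.
ΔG = −nFE = −(2)(96500)(+0.5929) J/mol = −114 kJ/mol.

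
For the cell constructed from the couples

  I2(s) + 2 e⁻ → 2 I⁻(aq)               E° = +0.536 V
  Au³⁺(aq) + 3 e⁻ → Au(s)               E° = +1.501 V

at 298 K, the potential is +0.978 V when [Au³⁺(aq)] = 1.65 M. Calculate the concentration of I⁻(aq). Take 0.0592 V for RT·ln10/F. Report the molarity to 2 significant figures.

The Au³⁺/Au couple has the larger reduction potential, so it is the cathode: E°cell = +1.501 − (+0.536) = +0.965 V and n = 6.
Since E = E° − (0.0592/n)·log Q, log Q = n(E° − E)/0.0592 = −1.318.
Balancing electrons gives 2 Au³⁺(aq) + 6 I⁻(aq) → 2 Au(s) + 3 I2(s); thus Q = 1 / ([Au³⁺(aq)]^2·[I⁻(aq)]^6).
Isolating [I⁻(aq)] in Q = 10^{−1.318} yields log [I⁻(aq)] = 0.147, i.e. 1.4 M.

1.4 M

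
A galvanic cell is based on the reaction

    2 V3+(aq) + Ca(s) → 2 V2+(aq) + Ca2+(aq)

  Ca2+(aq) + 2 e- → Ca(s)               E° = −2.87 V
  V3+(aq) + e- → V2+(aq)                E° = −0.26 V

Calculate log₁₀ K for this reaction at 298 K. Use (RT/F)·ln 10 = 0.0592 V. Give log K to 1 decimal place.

The V³⁺/V²⁺ couple is reduced (cathode); E°cell = −0.26 − (−2.87) = +2.61 V with n = 2.
At equilibrium E = 0, so log K = nE°cell / 0.0592 = (2)(+2.61) / 0.0592 = 88.2.

log K = 88.2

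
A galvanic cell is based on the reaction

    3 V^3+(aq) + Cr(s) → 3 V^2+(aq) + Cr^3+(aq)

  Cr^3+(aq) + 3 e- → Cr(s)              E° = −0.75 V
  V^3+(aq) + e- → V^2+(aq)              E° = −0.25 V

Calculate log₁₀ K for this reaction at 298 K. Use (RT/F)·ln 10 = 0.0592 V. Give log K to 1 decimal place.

The V³⁺/V²⁺ couple is reduced (cathode); E°cell = −0.25 − (−0.75) = +0.50 V with n = 3.
At equilibrium E = 0, so log K = nE°cell / 0.0592 = (3)(+0.50) / 0.0592 = 25.3.

log K = 25.3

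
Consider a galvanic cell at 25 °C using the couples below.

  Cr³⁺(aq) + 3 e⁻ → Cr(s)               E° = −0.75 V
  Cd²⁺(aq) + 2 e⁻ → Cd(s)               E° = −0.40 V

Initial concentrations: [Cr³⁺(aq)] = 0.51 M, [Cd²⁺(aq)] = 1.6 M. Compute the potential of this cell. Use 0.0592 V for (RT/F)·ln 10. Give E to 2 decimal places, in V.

Cd²⁺/Cd is reduced (cathode, E° = −0.40 V) and Cr³⁺/Cr is oxidized (anode).
The standard potential is −0.40 − (−0.75) = +0.35 V and the balanced reaction transfers n = 6 electrons.
For the overall reaction 3 Cd²⁺(aq) + 2 Cr(s) → 3 Cd(s) + 2 Cr³⁺(aq), Q = [Cr³⁺(aq)]^2 / [Cd²⁺(aq)]^3 = 0.0635, giving log Q = −1.197.
By the Nernst equation, E = +0.35 − (0.0592/6)·(−1.197) = +0.36 V.

+0.36 V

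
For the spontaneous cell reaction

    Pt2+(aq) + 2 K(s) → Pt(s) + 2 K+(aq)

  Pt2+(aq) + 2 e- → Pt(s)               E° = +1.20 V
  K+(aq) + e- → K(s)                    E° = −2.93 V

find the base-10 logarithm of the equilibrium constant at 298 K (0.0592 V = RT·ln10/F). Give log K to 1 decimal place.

log K = 139.5

The Pt²⁺/Pt couple is reduced (cathode); E°cell = +1.20 − (−2.93) = +4.13 V with n = 2.
At equilibrium E = 0, so log K = nE°cell / 0.0592 = (2)(+4.13) / 0.0592 = 139.5.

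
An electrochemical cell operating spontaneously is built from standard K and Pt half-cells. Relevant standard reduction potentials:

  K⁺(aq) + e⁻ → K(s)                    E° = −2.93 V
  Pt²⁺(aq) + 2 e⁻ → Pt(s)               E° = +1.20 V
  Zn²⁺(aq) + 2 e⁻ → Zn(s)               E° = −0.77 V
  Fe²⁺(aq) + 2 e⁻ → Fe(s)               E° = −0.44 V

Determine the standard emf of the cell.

+4.13 V

The Pt²⁺/Pt couple has the higher E°, so Pt ion is reduced (cathode) and K is oxidized (anode).
E°cell = E°(cathode) − E°(anode) = +1.20 − (−2.93) = +4.13 V.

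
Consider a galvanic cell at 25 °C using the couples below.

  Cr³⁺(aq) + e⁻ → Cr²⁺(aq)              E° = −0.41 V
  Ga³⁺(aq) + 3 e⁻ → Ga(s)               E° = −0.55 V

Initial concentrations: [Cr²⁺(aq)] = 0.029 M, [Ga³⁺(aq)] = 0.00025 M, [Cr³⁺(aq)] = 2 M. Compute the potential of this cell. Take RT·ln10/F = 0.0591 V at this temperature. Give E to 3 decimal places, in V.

+0.320 V

Cr³⁺/Cr²⁺ is reduced (cathode, E° = −0.41 V) and Ga³⁺/Ga is oxidized (anode).
E°cell = E°cat − E°an = −0.41 − (−0.55) = +0.14 V; n = 3.
Balancing gives 3 Cr³⁺(aq) + Ga(s) → 3 Cr²⁺(aq) + Ga³⁺(aq); hence Q = ([Cr²⁺(aq)]^3·[Ga³⁺(aq)]) / [Cr³⁺(aq)]^3 = 7.62×10^−10 (log Q = −9.118).
Applying E = E° − (RT ln10/nF)·log Q gives +0.14 − (0.0591/3)(−9.118) = +0.320 V.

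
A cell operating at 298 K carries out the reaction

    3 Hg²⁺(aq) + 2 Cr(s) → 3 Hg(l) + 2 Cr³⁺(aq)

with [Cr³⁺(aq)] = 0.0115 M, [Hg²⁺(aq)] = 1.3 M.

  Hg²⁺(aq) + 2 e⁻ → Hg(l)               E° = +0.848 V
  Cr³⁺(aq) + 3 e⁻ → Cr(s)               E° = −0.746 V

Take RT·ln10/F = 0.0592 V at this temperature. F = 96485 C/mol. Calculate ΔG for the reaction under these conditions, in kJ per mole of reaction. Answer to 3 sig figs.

−947 kJ/mol

With Hg²⁺/Hg reduced at the cathode, E°cell = +0.848 − (−0.746) = +1.594 V and n = 6.
Q = [Cr³⁺(aq)]^2 / [Hg²⁺(aq)]^3 = 6.02×10^−5, so log Q = −4.220 and E = +1.594 − (0.0592/6)(−4.220) = +1.6356 V.
Finally ΔG = −nFE = −(6)(96485 C/mol)(+1.6356 V) = −947 kJ/mol.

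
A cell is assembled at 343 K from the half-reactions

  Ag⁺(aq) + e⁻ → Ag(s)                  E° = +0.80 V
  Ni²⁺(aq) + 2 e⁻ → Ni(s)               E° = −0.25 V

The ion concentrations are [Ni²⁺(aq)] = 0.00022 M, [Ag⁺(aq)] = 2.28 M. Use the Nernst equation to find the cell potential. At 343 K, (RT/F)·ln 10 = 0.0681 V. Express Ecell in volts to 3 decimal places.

The Ag⁺/Ag couple has the more positive E°, so it is the cathode; Ni²⁺/Ni is the anode.
E°cell = +0.80 − (−0.25) = +1.05 V, with n = 2 electrons transferred.
Balancing gives 2 Ag⁺(aq) + Ni(s) → 2 Ag(s) + Ni²⁺(aq); hence Q = [Ni²⁺(aq)] / [Ag⁺(aq)]^2 = 4.23×10^−5 (log Q = −4.373).
Applying E = E° − (RT ln10/nF)·log Q gives +1.05 − (0.0681/2)(−4.373) = +1.199 V.

+1.199 V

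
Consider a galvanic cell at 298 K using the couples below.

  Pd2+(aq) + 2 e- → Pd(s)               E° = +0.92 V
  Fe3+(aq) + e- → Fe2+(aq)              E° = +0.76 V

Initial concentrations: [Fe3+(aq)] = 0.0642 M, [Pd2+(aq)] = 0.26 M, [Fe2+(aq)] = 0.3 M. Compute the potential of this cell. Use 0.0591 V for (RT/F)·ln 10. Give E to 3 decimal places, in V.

+0.182 V

Since E°(Pd²⁺/Pd) > E°(Fe³⁺/Fe²⁺), Pd²⁺/Pd serves as the cathode.
The standard potential is +0.92 − (+0.76) = +0.16 V and the balanced reaction transfers n = 2 electrons.
The balanced reaction is Pd2+(aq) + 2 Fe2+(aq) → Pd(s) + 2 Fe3+(aq), so Q = [Fe3+(aq)]^2 / ([Pd2+(aq)]·[Fe2+(aq)]^2) = 0.176 and log Q = −0.754.
E = E° − (0.0591/n)·log Q = +0.16 − (0.0591/2)(−0.754) = +0.182 V.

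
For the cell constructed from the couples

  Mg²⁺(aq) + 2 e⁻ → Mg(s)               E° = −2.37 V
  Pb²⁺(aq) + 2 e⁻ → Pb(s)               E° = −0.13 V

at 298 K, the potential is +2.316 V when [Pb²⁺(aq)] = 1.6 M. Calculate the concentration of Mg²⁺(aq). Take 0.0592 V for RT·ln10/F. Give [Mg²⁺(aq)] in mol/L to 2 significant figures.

With Pb²⁺/Pb at the cathode and Mg²⁺/Mg at the anode, E°cell = −0.13 − (−2.37) = +2.24 V (n = 2).
From the Nernst equation, log Q = n(E° − E)/0.0592 = 2·(+2.24 − (+2.316))/0.0592 = −2.568.
For Pb²⁺(aq) + Mg(s) → Pb(s) + Mg²⁺(aq), the reaction quotient is Q = [Mg²⁺(aq)] / [Pb²⁺(aq)].
Substituting the known concentrations and solving, log [Mg²⁺(aq)] = −2.364 and [Mg²⁺(aq)] = 0.0043 M.

0.0043 M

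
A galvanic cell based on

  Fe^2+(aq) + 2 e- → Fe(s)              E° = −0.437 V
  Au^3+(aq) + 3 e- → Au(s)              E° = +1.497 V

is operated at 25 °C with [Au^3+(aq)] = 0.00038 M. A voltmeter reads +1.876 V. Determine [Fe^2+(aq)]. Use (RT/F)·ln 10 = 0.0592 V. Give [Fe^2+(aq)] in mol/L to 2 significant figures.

0.48 M

With Au³⁺/Au at the cathode and Fe²⁺/Fe at the anode, E°cell = +1.497 − (−0.437) = +1.934 V (n = 6).
From the Nernst equation, log Q = n(E° − E)/0.0592 = 6·(+1.934 − (+1.876))/0.0592 = 5.878.
Balancing electrons gives 2 Au^3+(aq) + 3 Fe(s) → 2 Au(s) + 3 Fe^2+(aq); thus Q = [Fe^2+(aq)]^3 / [Au^3+(aq)]^2.
Solving for the unknown gives log [Fe^2+(aq)] = −0.321, so [Fe^2+(aq)] ≈ 0.48 M.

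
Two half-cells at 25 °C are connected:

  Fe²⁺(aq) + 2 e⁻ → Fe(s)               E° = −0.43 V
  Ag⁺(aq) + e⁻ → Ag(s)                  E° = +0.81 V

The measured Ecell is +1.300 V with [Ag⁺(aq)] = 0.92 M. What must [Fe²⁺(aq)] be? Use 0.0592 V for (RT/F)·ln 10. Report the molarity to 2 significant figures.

0.0080 M

With Ag⁺/Ag at the cathode and Fe²⁺/Fe at the anode, E°cell = +0.81 − (−0.43) = +1.24 V (n = 2).
Since E = E° − (0.0592/n)·log Q, log Q = n(E° − E)/0.0592 = −2.027.
For 2 Ag⁺(aq) + Fe(s) → 2 Ag(s) + Fe²⁺(aq), the reaction quotient is Q = [Fe²⁺(aq)] / [Ag⁺(aq)]^2.
Solving for the unknown gives log [Fe²⁺(aq)] = −2.099, so [Fe²⁺(aq)] ≈ 0.0080 M.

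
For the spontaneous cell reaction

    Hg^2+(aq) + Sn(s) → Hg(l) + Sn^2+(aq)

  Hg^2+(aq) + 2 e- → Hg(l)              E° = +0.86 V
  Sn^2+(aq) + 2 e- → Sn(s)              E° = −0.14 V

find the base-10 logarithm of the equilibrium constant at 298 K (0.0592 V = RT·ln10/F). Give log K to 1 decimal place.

The Hg²⁺/Hg couple is reduced (cathode); E°cell = +0.86 − (−0.14) = +1.00 V with n = 2.
At equilibrium E = 0, so log K = nE°cell / 0.0592 = (2)(+1.00) / 0.0592 = 33.8.

log K = 33.8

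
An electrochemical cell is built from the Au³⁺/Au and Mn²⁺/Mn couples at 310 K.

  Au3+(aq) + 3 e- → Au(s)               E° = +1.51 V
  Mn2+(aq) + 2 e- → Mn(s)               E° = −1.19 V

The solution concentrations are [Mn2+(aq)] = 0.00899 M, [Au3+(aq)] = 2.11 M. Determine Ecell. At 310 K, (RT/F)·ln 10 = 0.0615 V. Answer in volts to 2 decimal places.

Since E°(Au³⁺/Au) > E°(Mn²⁺/Mn), Au³⁺/Au serves as the cathode.
E°cell = E°cat − E°an = +1.51 − (−1.19) = +2.70 V; n = 6.
The balanced reaction is 2 Au3+(aq) + 3 Mn(s) → 2 Au(s) + 3 Mn2+(aq), so Q = [Mn2+(aq)]^3 / [Au3+(aq)]^2 = 1.63×10^−7 and log Q = −6.787.
E = E° − (0.0615/n)·log Q = +2.70 − (0.0615/6)(−6.787) = +2.77 V.

+2.77 V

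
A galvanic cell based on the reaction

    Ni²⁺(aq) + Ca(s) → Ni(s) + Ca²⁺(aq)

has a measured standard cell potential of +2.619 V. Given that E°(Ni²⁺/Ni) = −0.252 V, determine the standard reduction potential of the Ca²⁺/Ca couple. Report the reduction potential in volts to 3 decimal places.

In the reaction as written the Ni²⁺/Ni couple is reduced (cathode) and Ca²⁺/Ca is oxidized (anode), so E°cell = E°(Ni²⁺/Ni) − E°(Ca²⁺/Ca).
E°(Ca²⁺/Ca) = E°(cathode) − E°cell = −0.252 − (+2.619) = −2.871 V.

−2.871 V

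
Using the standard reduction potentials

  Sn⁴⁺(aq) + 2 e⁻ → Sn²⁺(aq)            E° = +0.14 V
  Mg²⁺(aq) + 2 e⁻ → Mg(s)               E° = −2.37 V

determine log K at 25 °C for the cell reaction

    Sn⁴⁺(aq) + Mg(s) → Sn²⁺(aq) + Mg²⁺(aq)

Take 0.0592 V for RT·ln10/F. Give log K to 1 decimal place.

log K = 84.8

The Sn⁴⁺/Sn²⁺ couple is reduced (cathode); E°cell = +0.14 − (−2.37) = +2.51 V with n = 2.
At equilibrium E = 0, so log K = nE°cell / 0.0592 = (2)(+2.51) / 0.0592 = 84.8.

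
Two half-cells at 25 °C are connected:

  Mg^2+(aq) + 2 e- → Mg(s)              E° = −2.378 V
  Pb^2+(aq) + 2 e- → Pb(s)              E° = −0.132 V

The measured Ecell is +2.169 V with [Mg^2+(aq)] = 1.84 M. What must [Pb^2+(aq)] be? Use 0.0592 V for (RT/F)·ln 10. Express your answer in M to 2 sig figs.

0.0046 M

The Pb²⁺/Pb couple has the larger reduction potential, so it is the cathode: E°cell = −0.132 − (−2.378) = +2.246 V and n = 2.
Rearranging E = E° − (0.0592/n)·log Q gives log Q = 2(+2.246 − (+2.169))/0.0592 = 2.601.
Balancing electrons gives Pb^2+(aq) + Mg(s) → Pb(s) + Mg^2+(aq); thus Q = [Mg^2+(aq)] / [Pb^2+(aq)].
Solving for the unknown gives log [Pb^2+(aq)] = −2.336, so [Pb^2+(aq)] ≈ 0.0046 M.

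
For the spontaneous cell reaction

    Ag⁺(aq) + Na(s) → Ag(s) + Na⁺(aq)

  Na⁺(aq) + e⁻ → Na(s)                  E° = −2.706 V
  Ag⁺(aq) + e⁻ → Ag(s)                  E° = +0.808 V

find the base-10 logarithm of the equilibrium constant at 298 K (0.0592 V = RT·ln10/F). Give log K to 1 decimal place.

The Ag⁺/Ag couple is reduced (cathode); E°cell = +0.808 − (−2.706) = +3.514 V with n = 1.
At equilibrium E = 0, so log K = nE°cell / 0.0592 = (1)(+3.514) / 0.0592 = 59.4.

log K = 59.4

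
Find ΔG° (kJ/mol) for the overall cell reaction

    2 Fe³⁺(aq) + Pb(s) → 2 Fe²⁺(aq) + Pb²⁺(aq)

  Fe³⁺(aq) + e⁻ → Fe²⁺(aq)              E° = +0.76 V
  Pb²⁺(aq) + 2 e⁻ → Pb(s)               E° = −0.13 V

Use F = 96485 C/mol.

−172 kJ/mol

In the reaction as written Fe³⁺(aq) is reduced, so the Fe³⁺/Fe²⁺ couple is the cathode and Pb²⁺/Pb is the anode.
E°cell = +0.76 − (−0.13) = +0.89 V; balancing electrons gives n = 2.
ΔG° = −nFE°cell = −(2)(96485)(+0.89) J/mol = −172 kJ/mol.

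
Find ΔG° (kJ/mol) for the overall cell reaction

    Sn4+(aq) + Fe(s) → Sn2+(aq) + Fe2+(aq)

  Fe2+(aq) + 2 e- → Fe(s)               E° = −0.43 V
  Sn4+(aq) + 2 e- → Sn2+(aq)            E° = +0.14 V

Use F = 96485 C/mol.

−110 kJ/mol

In the reaction as written Sn4+(aq) is reduced, so the Sn⁴⁺/Sn²⁺ couple is the cathode and Fe²⁺/Fe is the anode.
E°cell = +0.14 − (−0.43) = +0.57 V; balancing electrons gives n = 2.
ΔG° = −nFE°cell = −(2)(96485)(+0.57) J/mol = −110 kJ/mol.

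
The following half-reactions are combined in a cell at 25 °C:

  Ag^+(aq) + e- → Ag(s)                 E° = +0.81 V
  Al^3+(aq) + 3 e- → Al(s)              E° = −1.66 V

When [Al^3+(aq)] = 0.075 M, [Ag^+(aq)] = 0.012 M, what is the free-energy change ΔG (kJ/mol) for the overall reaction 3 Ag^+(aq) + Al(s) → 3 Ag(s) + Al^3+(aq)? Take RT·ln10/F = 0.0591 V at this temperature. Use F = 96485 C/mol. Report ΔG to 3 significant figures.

−688 kJ/mol

E°cell = +0.81 − (−1.66) = +2.47 V; the balanced reaction transfers n = 3 electrons.
Here Q = [Al^3+(aq)] / [Ag^+(aq)]^3 = 4.34×10^4 (log Q = 4.638), giving E = +2.47 − (0.0591/3)·(4.638) = +2.3786 V.
Finally ΔG = −nFE = −(3)(96485 C/mol)(+2.3786 V) = −688 kJ/mol.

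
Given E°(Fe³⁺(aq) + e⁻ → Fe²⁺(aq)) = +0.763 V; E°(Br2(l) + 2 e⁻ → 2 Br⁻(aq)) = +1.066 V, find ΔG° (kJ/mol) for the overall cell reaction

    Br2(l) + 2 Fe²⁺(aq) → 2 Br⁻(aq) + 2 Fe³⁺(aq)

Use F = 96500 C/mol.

In the reaction as written Br2(l) is reduced, so the Br₂/Br⁻ couple is the cathode and Fe³⁺/Fe²⁺ is the anode.
E°cell = +1.066 − (+0.763) = +0.303 V; balancing electrons gives n = 2.
ΔG° = −nFE°cell = −(2)(96500)(+0.303) J/mol = −58.5 kJ/mol.

−58.5 kJ/mol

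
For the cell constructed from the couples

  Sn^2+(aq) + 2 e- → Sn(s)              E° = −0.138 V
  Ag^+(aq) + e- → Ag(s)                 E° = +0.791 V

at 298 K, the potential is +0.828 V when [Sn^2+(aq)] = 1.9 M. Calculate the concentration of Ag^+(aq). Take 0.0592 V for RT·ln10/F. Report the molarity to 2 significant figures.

Ag⁺/Ag is the cathode (higher E°); E°cell = +0.791 − (−0.138) = +0.929 V with n = 2.
From the Nernst equation, log Q = n(E° − E)/0.0592 = 2·(+0.929 − (+0.828))/0.0592 = 3.412.
The balanced reaction is 2 Ag^+(aq) + Sn(s) → 2 Ag(s) + Sn^2+(aq), so Q = [Sn^2+(aq)] / [Ag^+(aq)]^2.
Substituting the known concentrations and solving, log [Ag^+(aq)] = −1.567 and [Ag^+(aq)] = 0.027 M.

0.027 M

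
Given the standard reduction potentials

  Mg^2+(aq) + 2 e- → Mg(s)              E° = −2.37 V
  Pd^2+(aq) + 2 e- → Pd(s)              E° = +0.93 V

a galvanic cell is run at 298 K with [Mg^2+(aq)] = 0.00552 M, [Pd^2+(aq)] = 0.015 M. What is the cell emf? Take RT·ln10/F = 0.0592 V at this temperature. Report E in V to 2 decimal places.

Since E°(Pd²⁺/Pd) > E°(Mg²⁺/Mg), Pd²⁺/Pd serves as the cathode.
E°cell = +0.93 − (−2.37) = +3.30 V, with n = 2 electrons transferred.
Balancing gives Pd^2+(aq) + Mg(s) → Pd(s) + Mg^2+(aq); hence Q = [Mg^2+(aq)] / [Pd^2+(aq)] = 0.368 (log Q = −0.434).
E = E° − (0.0592/n)·log Q = +3.30 − (0.0592/2)(−0.434) = +3.31 V.

+3.31 V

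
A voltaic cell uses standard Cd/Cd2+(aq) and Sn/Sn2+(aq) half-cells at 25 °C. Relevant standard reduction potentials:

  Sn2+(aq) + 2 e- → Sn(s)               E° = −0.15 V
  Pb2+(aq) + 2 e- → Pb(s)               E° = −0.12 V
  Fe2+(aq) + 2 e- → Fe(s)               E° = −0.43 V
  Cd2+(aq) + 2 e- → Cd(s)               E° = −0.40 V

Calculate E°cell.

+0.25 V

The Sn²⁺/Sn couple has the higher E°, so Sn ion is reduced (cathode) and Cd is oxidized (anode).
E°cell = E°(cathode) − E°(anode) = −0.15 − (−0.40) = +0.25 V.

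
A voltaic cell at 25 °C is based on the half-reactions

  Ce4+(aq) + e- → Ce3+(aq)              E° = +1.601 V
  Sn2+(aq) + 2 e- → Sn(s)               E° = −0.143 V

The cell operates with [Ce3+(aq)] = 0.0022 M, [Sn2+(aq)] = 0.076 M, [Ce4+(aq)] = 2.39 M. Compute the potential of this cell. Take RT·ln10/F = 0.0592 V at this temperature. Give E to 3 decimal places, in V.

+1.957 V

Ce⁴⁺/Ce³⁺ is reduced (cathode, E° = +1.601 V) and Sn²⁺/Sn is oxidized (anode).
The standard potential is +1.601 − (−0.143) = +1.744 V and the balanced reaction transfers n = 2 electrons.
For the overall reaction 2 Ce4+(aq) + Sn(s) → 2 Ce3+(aq) + Sn2+(aq), Q = ([Ce3+(aq)]^2·[Sn2+(aq)]) / [Ce4+(aq)]^2 = 6.44×10^−8, giving log Q = −7.191.
Applying E = E° − (RT ln10/nF)·log Q gives +1.744 − (0.0592/2)(−7.191) = +1.957 V.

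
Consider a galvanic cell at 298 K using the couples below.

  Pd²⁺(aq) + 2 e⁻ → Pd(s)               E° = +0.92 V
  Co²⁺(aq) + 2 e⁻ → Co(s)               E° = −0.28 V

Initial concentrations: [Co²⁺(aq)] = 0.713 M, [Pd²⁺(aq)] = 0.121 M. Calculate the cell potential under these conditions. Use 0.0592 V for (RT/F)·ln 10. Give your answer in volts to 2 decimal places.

Pd²⁺/Pd is reduced (cathode, E° = +0.92 V) and Co²⁺/Co is oxidized (anode).
The standard potential is +0.92 − (−0.28) = +1.20 V and the balanced reaction transfers n = 2 electrons.
Balancing gives Pd²⁺(aq) + Co(s) → Pd(s) + Co²⁺(aq); hence Q = [Co²⁺(aq)] / [Pd²⁺(aq)] = 5.89 (log Q = 0.770).
By the Nernst equation, E = +1.20 − (0.0592/2)·(0.770) = +1.18 V.

+1.18 V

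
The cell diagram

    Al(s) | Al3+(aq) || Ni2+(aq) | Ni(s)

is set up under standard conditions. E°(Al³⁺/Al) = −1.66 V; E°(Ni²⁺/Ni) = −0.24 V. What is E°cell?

By convention the left-hand electrode in cell notation is the anode (oxidation) and the right-hand electrode is the cathode (reduction).
E°cell = E°(right) − E°(left) = −0.24 − (−1.66) = +1.42 V.

+1.42 V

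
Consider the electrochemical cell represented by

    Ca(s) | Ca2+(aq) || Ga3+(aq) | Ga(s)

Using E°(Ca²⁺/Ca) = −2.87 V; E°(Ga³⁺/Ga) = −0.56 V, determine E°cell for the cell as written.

By convention the left-hand electrode in cell notation is the anode (oxidation) and the right-hand electrode is the cathode (reduction).
E°cell = E°(right) − E°(left) = −0.56 − (−2.87) = +2.31 V.

+2.31 V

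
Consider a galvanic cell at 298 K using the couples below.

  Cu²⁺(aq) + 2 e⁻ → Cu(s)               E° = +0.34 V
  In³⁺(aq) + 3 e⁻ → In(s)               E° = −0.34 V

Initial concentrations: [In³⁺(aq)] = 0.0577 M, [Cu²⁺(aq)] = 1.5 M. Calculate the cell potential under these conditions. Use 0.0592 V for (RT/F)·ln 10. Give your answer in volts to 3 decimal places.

+0.710 V

Cu²⁺/Cu is reduced (cathode, E° = +0.34 V) and In³⁺/In is oxidized (anode).
E°cell = +0.34 − (−0.34) = +0.68 V, with n = 6 electrons transferred.
The balanced reaction is 3 Cu²⁺(aq) + 2 In(s) → 3 Cu(s) + 2 In³⁺(aq), so Q = [In³⁺(aq)]^2 / [Cu²⁺(aq)]^3 = 0.000986 and log Q = −3.006.
E = E° − (0.0592/n)·log Q = +0.68 − (0.0592/6)(−3.006) = +0.710 V.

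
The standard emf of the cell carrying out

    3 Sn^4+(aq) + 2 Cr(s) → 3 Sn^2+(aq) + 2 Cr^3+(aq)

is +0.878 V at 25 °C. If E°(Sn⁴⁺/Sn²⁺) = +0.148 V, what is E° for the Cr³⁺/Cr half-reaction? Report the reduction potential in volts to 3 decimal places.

−0.730 V

In the reaction as written the Sn⁴⁺/Sn²⁺ couple is reduced (cathode) and Cr³⁺/Cr is oxidized (anode), so E°cell = E°(Sn⁴⁺/Sn²⁺) − E°(Cr³⁺/Cr).
E°(Cr³⁺/Cr) = E°(cathode) − E°cell = +0.148 − (+0.878) = −0.730 V.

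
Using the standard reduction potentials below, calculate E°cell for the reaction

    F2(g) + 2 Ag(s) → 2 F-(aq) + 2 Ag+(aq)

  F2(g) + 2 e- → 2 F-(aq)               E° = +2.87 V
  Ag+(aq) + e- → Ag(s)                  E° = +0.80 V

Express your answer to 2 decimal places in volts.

+2.07 V

F2(g) gains electrons, so the F₂/F⁻ couple is the cathode; the Ag⁺/Ag couple is the anode.
E°cell = E°(cathode) − E°(anode) = +2.87 − (+0.80) = +2.07 V.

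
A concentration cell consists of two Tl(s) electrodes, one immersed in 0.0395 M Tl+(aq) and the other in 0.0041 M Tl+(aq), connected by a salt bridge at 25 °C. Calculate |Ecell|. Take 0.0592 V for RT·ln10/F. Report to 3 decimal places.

0.058 V

For a concentration cell E°cell = 0, since both electrodes use the same couple.
The compartment with the higher Tl+(aq) concentration (0.0395 M) acts as the cathode; ions are reduced there and produced at the dilute (0.0041 M) anode.
With n = 1, Ecell = −(0.0592/1)·log([dilute]/[conc]) = −(0.0592/1)·log(0.0041/0.0395) = +0.058 V.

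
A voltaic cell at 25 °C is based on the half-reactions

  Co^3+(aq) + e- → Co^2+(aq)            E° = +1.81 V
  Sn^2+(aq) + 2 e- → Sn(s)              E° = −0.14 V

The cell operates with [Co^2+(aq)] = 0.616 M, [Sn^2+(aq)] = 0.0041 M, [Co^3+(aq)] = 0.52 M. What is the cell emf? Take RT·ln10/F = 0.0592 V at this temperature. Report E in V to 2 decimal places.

Since E°(Co³⁺/Co²⁺) > E°(Sn²⁺/Sn), Co³⁺/Co²⁺ serves as the cathode.
The standard potential is +1.81 − (−0.14) = +1.95 V and the balanced reaction transfers n = 2 electrons.
Balancing gives 2 Co^3+(aq) + Sn(s) → 2 Co^2+(aq) + Sn^2+(aq); hence Q = ([Co^2+(aq)]^2·[Sn^2+(aq)]) / [Co^3+(aq)]^2 = 0.00575 (log Q = −2.240).
E = E° − (0.0592/n)·log Q = +1.95 − (0.0592/2)(−2.240) = +2.02 V.

+2.02 V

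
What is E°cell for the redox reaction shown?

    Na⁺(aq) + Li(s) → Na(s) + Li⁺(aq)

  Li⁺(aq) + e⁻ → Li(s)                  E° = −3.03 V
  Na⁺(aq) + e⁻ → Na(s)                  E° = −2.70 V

Na⁺(aq) gains electrons, so the Na⁺/Na couple is the cathode; the Li⁺/Li couple is the anode.
E°cell = E°(cathode) − E°(anode) = −2.70 − (−3.03) = +0.33 V.
The positive value indicates the reaction is spontaneous as written.

+0.33 V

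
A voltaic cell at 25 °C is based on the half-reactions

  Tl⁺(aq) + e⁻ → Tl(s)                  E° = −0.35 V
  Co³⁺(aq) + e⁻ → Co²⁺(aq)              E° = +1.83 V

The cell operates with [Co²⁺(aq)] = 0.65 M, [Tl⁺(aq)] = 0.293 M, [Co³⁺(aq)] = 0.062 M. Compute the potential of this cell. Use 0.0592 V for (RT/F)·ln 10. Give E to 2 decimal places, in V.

Since E°(Co³⁺/Co²⁺) > E°(Tl⁺/Tl), Co³⁺/Co²⁺ serves as the cathode.
E°cell = E°cat − E°an = +1.83 − (−0.35) = +2.18 V; n = 1.
The balanced reaction is Co³⁺(aq) + Tl(s) → Co²⁺(aq) + Tl⁺(aq), so Q = ([Co²⁺(aq)]·[Tl⁺(aq)]) / [Co³⁺(aq)] = 3.07 and log Q = 0.487.
By the Nernst equation, E = +2.18 − (0.0592/1)·(0.487) = +2.15 V.

+2.15 V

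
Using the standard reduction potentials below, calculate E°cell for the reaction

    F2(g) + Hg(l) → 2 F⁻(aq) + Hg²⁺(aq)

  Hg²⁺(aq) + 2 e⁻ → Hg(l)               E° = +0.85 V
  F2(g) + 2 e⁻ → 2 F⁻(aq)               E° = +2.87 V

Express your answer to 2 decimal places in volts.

F2(g) gains electrons, so the F₂/F⁻ couple is the cathode; the Hg²⁺/Hg couple is the anode.
E°cell = E°(cathode) − E°(anode) = +2.87 − (+0.85) = +2.02 V.
The positive value indicates the reaction is spontaneous as written.

+2.02 V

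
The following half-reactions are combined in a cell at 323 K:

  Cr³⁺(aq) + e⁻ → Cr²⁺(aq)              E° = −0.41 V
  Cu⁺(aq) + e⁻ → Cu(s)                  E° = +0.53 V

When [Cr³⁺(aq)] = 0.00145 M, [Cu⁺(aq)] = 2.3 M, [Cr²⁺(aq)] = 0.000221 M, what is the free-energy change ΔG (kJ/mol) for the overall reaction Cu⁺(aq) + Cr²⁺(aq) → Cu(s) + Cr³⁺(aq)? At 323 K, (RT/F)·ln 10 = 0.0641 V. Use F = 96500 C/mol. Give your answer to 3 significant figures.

−87.9 kJ/mol

With Cu⁺/Cu reduced at the cathode, E°cell = +0.53 − (−0.41) = +0.94 V and n = 1.
Q = [Cr³⁺(aq)] / ([Cu⁺(aq)]·[Cr²⁺(aq)]) = 2.85, so log Q = 0.455 and E = +0.94 − (0.0641/1)(0.455) = +0.9108 V.
ΔG = −nFE = −(1)(96500)(+0.9108) J/mol = −87.9 kJ/mol.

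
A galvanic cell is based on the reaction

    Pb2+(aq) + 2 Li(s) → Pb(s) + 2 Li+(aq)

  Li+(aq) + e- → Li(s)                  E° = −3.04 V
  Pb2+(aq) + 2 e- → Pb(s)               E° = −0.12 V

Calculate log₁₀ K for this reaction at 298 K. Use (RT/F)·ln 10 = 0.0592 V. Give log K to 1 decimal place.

log K = 98.6

The Pb²⁺/Pb couple is reduced (cathode); E°cell = −0.12 − (−3.04) = +2.92 V with n = 2.
At equilibrium E = 0, so log K = nE°cell / 0.0592 = (2)(+2.92) / 0.0592 = 98.6.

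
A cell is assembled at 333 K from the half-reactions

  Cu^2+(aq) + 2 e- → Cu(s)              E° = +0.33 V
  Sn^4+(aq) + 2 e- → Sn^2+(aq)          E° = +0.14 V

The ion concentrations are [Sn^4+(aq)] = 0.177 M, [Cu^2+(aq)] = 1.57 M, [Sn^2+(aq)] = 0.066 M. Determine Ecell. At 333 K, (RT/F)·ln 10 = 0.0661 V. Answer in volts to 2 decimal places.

The Cu²⁺/Cu couple has the more positive E°, so it is the cathode; Sn⁴⁺/Sn²⁺ is the anode.
E°cell = E°cat − E°an = +0.33 − (+0.14) = +0.19 V; n = 2.
For the overall reaction Cu^2+(aq) + Sn^2+(aq) → Cu(s) + Sn^4+(aq), Q = [Sn^4+(aq)] / ([Cu^2+(aq)]·[Sn^2+(aq)]) = 1.71, giving log Q = 0.233.
By the Nernst equation, E = +0.19 − (0.0661/2)·(0.233) = +0.18 V.

+0.18 V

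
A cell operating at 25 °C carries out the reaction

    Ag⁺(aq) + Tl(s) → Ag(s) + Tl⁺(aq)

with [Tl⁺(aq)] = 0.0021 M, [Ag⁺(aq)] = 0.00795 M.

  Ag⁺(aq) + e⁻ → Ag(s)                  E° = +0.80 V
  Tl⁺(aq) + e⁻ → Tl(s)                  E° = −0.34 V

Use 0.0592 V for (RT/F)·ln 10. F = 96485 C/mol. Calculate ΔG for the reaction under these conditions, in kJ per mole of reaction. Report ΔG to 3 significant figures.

E°cell = +0.80 − (−0.34) = +1.14 V; the balanced reaction transfers n = 1 electron.
The reaction quotient is [Tl⁺(aq)] / [Ag⁺(aq)] = 0.264; by Nernst, E = +1.14 − (0.0592/1)(−0.578) = +1.1742 V.
Finally ΔG = −nFE = −(1)(96485 C/mol)(+1.1742 V) = −113 kJ/mol.

−113 kJ/mol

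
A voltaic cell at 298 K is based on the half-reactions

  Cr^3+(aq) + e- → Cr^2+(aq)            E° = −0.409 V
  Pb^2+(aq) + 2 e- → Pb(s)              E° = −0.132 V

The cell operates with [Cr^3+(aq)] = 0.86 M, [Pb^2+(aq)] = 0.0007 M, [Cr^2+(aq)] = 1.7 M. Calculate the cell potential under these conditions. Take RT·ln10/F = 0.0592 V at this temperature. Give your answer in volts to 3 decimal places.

Since E°(Pb²⁺/Pb) > E°(Cr³⁺/Cr²⁺), Pb²⁺/Pb serves as the cathode.
E°cell = −0.132 − (−0.409) = +0.277 V, with n = 2 electrons transferred.
The balanced reaction is Pb^2+(aq) + 2 Cr^2+(aq) → Pb(s) + 2 Cr^3+(aq), so Q = [Cr^3+(aq)]^2 / ([Pb^2+(aq)]·[Cr^2+(aq)]^2) = 366 and log Q = 2.563.
Applying E = E° − (RT ln10/nF)·log Q gives +0.277 − (0.0592/2)(2.563) = +0.201 V.

+0.201 V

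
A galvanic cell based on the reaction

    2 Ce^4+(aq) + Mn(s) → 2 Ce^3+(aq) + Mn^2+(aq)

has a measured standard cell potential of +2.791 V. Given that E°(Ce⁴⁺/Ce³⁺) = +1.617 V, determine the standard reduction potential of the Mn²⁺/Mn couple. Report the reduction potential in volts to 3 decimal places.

−1.174 V

In the reaction as written the Ce⁴⁺/Ce³⁺ couple is reduced (cathode) and Mn²⁺/Mn is oxidized (anode), so E°cell = E°(Ce⁴⁺/Ce³⁺) − E°(Mn²⁺/Mn).
E°(Mn²⁺/Mn) = E°(cathode) − E°cell = +1.617 − (+2.791) = −1.174 V.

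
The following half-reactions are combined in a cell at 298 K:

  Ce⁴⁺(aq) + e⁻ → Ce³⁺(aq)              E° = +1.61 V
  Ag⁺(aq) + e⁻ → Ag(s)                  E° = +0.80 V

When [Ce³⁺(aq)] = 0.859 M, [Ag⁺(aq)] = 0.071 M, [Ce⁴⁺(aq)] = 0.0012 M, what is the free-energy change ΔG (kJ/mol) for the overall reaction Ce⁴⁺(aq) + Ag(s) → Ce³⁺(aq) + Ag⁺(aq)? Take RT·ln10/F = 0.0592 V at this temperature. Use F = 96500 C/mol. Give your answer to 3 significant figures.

−68.4 kJ/mol

The standard cell potential is +1.61 − (+0.80) = +0.81 V, with n = 1 electron in the balanced equation.
Here Q = ([Ce³⁺(aq)]·[Ag⁺(aq)]) / [Ce⁴⁺(aq)] = 50.8 (log Q = 1.706), giving E = +0.81 − (0.0592/1)·(1.706) = +0.7090 V.
ΔG = −nFE = −(1)(96500)(+0.7090) J/mol = −68.4 kJ/mol.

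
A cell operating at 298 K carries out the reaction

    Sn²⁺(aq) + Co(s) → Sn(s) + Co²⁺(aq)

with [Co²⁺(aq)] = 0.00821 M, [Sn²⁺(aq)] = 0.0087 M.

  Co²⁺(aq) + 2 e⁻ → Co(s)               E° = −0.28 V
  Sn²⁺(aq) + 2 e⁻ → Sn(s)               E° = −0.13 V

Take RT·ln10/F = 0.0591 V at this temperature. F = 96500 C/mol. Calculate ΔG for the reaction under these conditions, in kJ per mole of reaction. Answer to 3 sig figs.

The standard cell potential is −0.13 − (−0.28) = +0.15 V, with n = 2 electrons in the balanced equation.
The reaction quotient is [Co²⁺(aq)] / [Sn²⁺(aq)] = 0.944; by Nernst, E = +0.15 − (0.0591/2)(−0.025) = +0.1507 V.
Then ΔG = −nFE = −2 × 96500 × +0.1507 J/mol = −29.1 kJ/mol.

−29.1 kJ/mol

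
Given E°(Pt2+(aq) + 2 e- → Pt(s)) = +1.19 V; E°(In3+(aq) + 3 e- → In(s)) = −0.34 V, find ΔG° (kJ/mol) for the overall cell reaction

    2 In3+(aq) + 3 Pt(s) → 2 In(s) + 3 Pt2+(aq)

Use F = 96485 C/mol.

+886 kJ/mol

In the reaction as written In3+(aq) is reduced, so the In³⁺/In couple is the cathode and Pt²⁺/Pt is the anode.
E°cell = −0.34 − (+1.19) = −1.53 V; balancing electrons gives n = 6.
ΔG° = −nFE°cell = −(6)(96485)(−1.53) J/mol = +886 kJ/mol.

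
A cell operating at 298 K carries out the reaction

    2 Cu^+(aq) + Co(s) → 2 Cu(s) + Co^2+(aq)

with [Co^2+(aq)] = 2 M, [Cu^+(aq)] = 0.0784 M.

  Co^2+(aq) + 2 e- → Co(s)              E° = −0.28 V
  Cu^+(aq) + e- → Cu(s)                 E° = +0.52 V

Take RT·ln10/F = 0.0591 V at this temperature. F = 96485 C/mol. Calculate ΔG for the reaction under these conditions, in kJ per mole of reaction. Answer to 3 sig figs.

−140 kJ/mol

E°cell = +0.52 − (−0.28) = +0.80 V; the balanced reaction transfers n = 2 electrons.
Here Q = [Co^2+(aq)] / [Cu^+(aq)]^2 = 325 (log Q = 2.512), giving E = +0.80 − (0.0591/2)·(2.512) = +0.7258 V.
Finally ΔG = −nFE = −(2)(96485 C/mol)(+0.7258 V) = −140 kJ/mol.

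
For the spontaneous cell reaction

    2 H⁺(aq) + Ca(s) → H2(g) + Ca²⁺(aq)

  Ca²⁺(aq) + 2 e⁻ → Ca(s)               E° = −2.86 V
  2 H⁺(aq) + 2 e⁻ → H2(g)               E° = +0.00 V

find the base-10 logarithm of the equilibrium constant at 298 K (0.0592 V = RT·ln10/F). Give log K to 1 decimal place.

The 2H⁺/H₂ couple is reduced (cathode); E°cell = +0.00 − (−2.86) = +2.86 V with n = 2.
At equilibrium E = 0, so log K = nE°cell / 0.0592 = (2)(+2.86) / 0.0592 = 96.6.

log K = 96.6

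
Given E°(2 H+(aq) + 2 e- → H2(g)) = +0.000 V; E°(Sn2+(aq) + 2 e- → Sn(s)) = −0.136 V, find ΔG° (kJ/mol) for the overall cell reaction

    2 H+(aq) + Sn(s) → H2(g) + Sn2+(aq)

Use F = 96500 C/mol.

−26.2 kJ/mol

In the reaction as written H+(aq) is reduced, so the 2H⁺/H₂ couple is the cathode and Sn²⁺/Sn is the anode.
E°cell = +0.000 − (−0.136) = +0.136 V; balancing electrons gives n = 2.
ΔG° = −nFE°cell = −(2)(96500)(+0.136) J/mol = −26.2 kJ/mol.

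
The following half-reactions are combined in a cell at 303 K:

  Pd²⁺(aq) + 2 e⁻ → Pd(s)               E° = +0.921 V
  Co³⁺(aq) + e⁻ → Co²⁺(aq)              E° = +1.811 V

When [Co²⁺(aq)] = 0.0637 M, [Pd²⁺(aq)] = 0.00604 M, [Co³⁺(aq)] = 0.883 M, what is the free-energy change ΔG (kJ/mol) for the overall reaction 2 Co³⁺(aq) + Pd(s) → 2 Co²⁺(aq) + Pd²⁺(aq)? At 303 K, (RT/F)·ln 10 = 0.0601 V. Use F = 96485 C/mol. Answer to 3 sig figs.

The standard cell potential is +1.811 − (+0.921) = +0.890 V, with n = 2 electrons in the balanced equation.
The reaction quotient is ([Co²⁺(aq)]^2·[Pd²⁺(aq)]) / [Co³⁺(aq)]^2 = 3.14×10^−5; by Nernst, E = +0.890 − (0.0601/2)(−4.503) = +1.0253 V.
Finally ΔG = −nFE = −(2)(96485 C/mol)(+1.0253 V) = −198 kJ/mol.

−198 kJ/mol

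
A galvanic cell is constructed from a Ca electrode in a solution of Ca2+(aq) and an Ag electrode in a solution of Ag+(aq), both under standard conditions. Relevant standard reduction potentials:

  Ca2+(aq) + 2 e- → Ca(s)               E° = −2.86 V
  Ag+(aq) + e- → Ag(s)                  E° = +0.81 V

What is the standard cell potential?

The Ag⁺/Ag couple has the higher E°, so Ag ion is reduced (cathode) and Ca is oxidized (anode).
E°cell = E°(cathode) − E°(anode) = +0.81 − (−2.86) = +3.67 V.

+3.67 V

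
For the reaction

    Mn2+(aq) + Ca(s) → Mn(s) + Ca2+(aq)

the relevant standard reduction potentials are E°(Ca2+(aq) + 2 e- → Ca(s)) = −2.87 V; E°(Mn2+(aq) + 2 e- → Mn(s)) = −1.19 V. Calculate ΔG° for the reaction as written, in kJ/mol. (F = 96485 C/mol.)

−324 kJ/mol

In the reaction as written Mn2+(aq) is reduced, so the Mn²⁺/Mn couple is the cathode and Ca²⁺/Ca is the anode.
E°cell = −1.19 − (−2.87) = +1.68 V; balancing electrons gives n = 2.
ΔG° = −nFE°cell = −(2)(96485)(+1.68) J/mol = −324 kJ/mol.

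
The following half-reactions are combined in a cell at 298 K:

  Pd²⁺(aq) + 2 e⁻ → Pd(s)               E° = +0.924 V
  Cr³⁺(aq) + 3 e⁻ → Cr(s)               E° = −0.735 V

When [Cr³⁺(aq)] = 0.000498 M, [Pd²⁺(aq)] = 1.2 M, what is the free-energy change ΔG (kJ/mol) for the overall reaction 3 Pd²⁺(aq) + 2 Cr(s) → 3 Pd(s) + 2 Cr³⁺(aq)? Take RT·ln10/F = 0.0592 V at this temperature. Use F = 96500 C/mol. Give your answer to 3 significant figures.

The standard cell potential is +0.924 − (−0.735) = +1.659 V, with n = 6 electrons in the balanced equation.
Q = [Cr³⁺(aq)]^2 / [Pd²⁺(aq)]^3 = 1.44×10^−7, so log Q = −6.843 and E = +1.659 − (0.0592/6)(−6.843) = +1.7265 V.
Finally ΔG = −nFE = −(6)(96500 C/mol)(+1.7265 V) = −1000 kJ/mol.

−1000 kJ/mol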